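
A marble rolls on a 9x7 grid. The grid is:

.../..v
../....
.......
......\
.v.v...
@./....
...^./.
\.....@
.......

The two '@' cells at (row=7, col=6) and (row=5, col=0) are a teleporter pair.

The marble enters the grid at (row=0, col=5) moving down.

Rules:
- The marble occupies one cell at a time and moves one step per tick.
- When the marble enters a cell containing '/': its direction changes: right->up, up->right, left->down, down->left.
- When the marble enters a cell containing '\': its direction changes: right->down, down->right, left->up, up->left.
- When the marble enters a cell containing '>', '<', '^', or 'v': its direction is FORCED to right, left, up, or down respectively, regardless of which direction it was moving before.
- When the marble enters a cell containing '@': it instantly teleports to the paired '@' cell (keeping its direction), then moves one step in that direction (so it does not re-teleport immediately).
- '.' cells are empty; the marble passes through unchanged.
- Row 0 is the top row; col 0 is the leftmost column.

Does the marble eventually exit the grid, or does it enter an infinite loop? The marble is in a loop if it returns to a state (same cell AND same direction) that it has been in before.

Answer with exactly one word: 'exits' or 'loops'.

Step 1: enter (0,5), '.' pass, move down to (1,5)
Step 2: enter (1,5), '.' pass, move down to (2,5)
Step 3: enter (2,5), '.' pass, move down to (3,5)
Step 4: enter (3,5), '.' pass, move down to (4,5)
Step 5: enter (4,5), '.' pass, move down to (5,5)
Step 6: enter (5,5), '.' pass, move down to (6,5)
Step 7: enter (6,5), '/' deflects down->left, move left to (6,4)
Step 8: enter (6,4), '.' pass, move left to (6,3)
Step 9: enter (6,3), '^' forces left->up, move up to (5,3)
Step 10: enter (5,3), '.' pass, move up to (4,3)
Step 11: enter (4,3), 'v' forces up->down, move down to (5,3)
Step 12: enter (5,3), '.' pass, move down to (6,3)
Step 13: enter (6,3), '^' forces down->up, move up to (5,3)
Step 14: at (5,3) dir=up — LOOP DETECTED (seen before)

Answer: loops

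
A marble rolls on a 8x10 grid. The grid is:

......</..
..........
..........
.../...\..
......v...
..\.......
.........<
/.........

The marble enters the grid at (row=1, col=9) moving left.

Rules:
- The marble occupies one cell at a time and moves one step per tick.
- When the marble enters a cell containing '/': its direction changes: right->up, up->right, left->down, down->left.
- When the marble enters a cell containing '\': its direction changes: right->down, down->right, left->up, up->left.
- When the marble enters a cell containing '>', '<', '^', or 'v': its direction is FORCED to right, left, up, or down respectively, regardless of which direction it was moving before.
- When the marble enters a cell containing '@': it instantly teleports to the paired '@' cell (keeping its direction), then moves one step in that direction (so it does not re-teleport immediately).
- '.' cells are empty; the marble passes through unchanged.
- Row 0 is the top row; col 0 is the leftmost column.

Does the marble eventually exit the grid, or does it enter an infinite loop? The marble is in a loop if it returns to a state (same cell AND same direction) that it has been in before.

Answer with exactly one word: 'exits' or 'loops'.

Answer: exits

Derivation:
Step 1: enter (1,9), '.' pass, move left to (1,8)
Step 2: enter (1,8), '.' pass, move left to (1,7)
Step 3: enter (1,7), '.' pass, move left to (1,6)
Step 4: enter (1,6), '.' pass, move left to (1,5)
Step 5: enter (1,5), '.' pass, move left to (1,4)
Step 6: enter (1,4), '.' pass, move left to (1,3)
Step 7: enter (1,3), '.' pass, move left to (1,2)
Step 8: enter (1,2), '.' pass, move left to (1,1)
Step 9: enter (1,1), '.' pass, move left to (1,0)
Step 10: enter (1,0), '.' pass, move left to (1,-1)
Step 11: at (1,-1) — EXIT via left edge, pos 1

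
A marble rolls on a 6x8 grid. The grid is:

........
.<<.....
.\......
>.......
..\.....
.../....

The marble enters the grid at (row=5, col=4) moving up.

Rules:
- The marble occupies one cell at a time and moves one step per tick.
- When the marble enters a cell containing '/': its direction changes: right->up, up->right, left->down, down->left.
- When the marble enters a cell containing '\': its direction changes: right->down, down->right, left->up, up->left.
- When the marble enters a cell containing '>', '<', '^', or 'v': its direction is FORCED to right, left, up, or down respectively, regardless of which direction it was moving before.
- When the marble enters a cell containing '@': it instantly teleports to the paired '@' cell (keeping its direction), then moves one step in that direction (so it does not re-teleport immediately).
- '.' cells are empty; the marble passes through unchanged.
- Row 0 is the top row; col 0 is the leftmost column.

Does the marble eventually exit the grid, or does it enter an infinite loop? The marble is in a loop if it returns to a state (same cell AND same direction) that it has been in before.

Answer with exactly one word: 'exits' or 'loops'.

Step 1: enter (5,4), '.' pass, move up to (4,4)
Step 2: enter (4,4), '.' pass, move up to (3,4)
Step 3: enter (3,4), '.' pass, move up to (2,4)
Step 4: enter (2,4), '.' pass, move up to (1,4)
Step 5: enter (1,4), '.' pass, move up to (0,4)
Step 6: enter (0,4), '.' pass, move up to (-1,4)
Step 7: at (-1,4) — EXIT via top edge, pos 4

Answer: exits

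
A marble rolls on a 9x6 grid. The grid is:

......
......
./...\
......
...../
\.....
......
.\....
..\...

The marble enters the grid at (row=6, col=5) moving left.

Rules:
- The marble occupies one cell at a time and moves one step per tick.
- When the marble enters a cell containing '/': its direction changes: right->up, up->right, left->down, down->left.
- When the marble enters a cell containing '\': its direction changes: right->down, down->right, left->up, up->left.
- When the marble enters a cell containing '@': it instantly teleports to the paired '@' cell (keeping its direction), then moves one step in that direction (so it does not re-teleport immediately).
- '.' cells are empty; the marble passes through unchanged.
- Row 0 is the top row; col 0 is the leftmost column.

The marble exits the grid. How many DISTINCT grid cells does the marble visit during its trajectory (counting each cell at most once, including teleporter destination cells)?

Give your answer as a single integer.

Answer: 6

Derivation:
Step 1: enter (6,5), '.' pass, move left to (6,4)
Step 2: enter (6,4), '.' pass, move left to (6,3)
Step 3: enter (6,3), '.' pass, move left to (6,2)
Step 4: enter (6,2), '.' pass, move left to (6,1)
Step 5: enter (6,1), '.' pass, move left to (6,0)
Step 6: enter (6,0), '.' pass, move left to (6,-1)
Step 7: at (6,-1) — EXIT via left edge, pos 6
Distinct cells visited: 6 (path length 6)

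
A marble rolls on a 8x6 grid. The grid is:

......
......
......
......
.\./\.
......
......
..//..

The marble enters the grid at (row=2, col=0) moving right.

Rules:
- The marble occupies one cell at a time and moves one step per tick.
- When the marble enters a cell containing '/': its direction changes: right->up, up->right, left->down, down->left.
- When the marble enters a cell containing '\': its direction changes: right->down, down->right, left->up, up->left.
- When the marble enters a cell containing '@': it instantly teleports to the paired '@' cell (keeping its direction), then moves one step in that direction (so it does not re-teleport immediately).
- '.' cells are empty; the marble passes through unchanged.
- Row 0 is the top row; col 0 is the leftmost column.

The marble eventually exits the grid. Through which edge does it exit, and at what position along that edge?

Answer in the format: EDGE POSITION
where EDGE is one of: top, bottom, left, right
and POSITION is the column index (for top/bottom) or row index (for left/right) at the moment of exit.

Answer: right 2

Derivation:
Step 1: enter (2,0), '.' pass, move right to (2,1)
Step 2: enter (2,1), '.' pass, move right to (2,2)
Step 3: enter (2,2), '.' pass, move right to (2,3)
Step 4: enter (2,3), '.' pass, move right to (2,4)
Step 5: enter (2,4), '.' pass, move right to (2,5)
Step 6: enter (2,5), '.' pass, move right to (2,6)
Step 7: at (2,6) — EXIT via right edge, pos 2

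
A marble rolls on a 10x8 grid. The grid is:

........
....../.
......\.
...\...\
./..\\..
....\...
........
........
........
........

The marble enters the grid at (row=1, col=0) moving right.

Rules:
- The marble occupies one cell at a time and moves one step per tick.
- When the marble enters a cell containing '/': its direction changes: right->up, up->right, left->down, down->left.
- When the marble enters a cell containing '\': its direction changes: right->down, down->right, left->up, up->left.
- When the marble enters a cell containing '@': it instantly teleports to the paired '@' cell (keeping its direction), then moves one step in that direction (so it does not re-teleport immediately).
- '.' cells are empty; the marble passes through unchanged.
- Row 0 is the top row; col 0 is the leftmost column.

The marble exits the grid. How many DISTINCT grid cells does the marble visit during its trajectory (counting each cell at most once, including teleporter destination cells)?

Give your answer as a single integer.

Answer: 8

Derivation:
Step 1: enter (1,0), '.' pass, move right to (1,1)
Step 2: enter (1,1), '.' pass, move right to (1,2)
Step 3: enter (1,2), '.' pass, move right to (1,3)
Step 4: enter (1,3), '.' pass, move right to (1,4)
Step 5: enter (1,4), '.' pass, move right to (1,5)
Step 6: enter (1,5), '.' pass, move right to (1,6)
Step 7: enter (1,6), '/' deflects right->up, move up to (0,6)
Step 8: enter (0,6), '.' pass, move up to (-1,6)
Step 9: at (-1,6) — EXIT via top edge, pos 6
Distinct cells visited: 8 (path length 8)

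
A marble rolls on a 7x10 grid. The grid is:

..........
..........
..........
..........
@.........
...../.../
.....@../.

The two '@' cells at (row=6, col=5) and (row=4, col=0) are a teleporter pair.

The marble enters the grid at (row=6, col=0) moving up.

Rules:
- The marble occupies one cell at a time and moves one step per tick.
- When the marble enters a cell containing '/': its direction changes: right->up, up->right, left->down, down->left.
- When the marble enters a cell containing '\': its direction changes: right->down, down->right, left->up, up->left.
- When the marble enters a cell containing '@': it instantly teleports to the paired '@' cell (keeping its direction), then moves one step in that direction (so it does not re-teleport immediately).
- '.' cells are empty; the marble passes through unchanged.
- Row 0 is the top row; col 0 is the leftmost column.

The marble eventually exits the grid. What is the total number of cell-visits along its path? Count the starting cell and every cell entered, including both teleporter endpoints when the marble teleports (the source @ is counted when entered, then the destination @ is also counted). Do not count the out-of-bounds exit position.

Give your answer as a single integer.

Answer: 14

Derivation:
Step 1: enter (6,0), '.' pass, move up to (5,0)
Step 2: enter (5,0), '.' pass, move up to (4,0)
Step 3: enter (4,0), '@' teleport (4,0)->(6,5), also enter (6,5), move up to (5,5)
Step 4: enter (5,5), '/' deflects up->right, move right to (5,6)
Step 5: enter (5,6), '.' pass, move right to (5,7)
Step 6: enter (5,7), '.' pass, move right to (5,8)
Step 7: enter (5,8), '.' pass, move right to (5,9)
Step 8: enter (5,9), '/' deflects right->up, move up to (4,9)
Step 9: enter (4,9), '.' pass, move up to (3,9)
Step 10: enter (3,9), '.' pass, move up to (2,9)
Step 11: enter (2,9), '.' pass, move up to (1,9)
Step 12: enter (1,9), '.' pass, move up to (0,9)
Step 13: enter (0,9), '.' pass, move up to (-1,9)
Step 14: at (-1,9) — EXIT via top edge, pos 9
Path length (cell visits): 14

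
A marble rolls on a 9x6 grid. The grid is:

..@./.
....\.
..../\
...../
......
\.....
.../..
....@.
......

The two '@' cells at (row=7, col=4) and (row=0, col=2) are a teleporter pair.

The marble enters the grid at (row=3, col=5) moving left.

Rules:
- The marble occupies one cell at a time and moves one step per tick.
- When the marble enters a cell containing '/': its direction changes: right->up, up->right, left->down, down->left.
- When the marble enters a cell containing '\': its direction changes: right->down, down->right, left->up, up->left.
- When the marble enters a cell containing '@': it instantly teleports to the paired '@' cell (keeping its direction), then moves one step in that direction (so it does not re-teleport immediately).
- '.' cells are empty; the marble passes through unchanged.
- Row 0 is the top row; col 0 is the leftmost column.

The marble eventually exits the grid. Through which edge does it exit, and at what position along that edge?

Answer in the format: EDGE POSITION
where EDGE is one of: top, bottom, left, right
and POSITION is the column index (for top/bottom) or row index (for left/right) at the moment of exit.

Answer: bottom 5

Derivation:
Step 1: enter (3,5), '/' deflects left->down, move down to (4,5)
Step 2: enter (4,5), '.' pass, move down to (5,5)
Step 3: enter (5,5), '.' pass, move down to (6,5)
Step 4: enter (6,5), '.' pass, move down to (7,5)
Step 5: enter (7,5), '.' pass, move down to (8,5)
Step 6: enter (8,5), '.' pass, move down to (9,5)
Step 7: at (9,5) — EXIT via bottom edge, pos 5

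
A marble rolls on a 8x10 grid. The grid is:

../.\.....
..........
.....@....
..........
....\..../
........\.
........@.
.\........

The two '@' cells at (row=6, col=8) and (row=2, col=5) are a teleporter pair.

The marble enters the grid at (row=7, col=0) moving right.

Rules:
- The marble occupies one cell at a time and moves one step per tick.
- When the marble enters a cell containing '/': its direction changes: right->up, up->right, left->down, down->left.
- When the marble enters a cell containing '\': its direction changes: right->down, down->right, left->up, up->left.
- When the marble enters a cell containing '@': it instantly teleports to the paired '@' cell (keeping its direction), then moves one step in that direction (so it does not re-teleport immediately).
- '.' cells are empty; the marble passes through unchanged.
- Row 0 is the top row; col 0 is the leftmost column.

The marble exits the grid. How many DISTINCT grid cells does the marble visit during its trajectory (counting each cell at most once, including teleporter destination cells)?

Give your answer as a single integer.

Step 1: enter (7,0), '.' pass, move right to (7,1)
Step 2: enter (7,1), '\' deflects right->down, move down to (8,1)
Step 3: at (8,1) — EXIT via bottom edge, pos 1
Distinct cells visited: 2 (path length 2)

Answer: 2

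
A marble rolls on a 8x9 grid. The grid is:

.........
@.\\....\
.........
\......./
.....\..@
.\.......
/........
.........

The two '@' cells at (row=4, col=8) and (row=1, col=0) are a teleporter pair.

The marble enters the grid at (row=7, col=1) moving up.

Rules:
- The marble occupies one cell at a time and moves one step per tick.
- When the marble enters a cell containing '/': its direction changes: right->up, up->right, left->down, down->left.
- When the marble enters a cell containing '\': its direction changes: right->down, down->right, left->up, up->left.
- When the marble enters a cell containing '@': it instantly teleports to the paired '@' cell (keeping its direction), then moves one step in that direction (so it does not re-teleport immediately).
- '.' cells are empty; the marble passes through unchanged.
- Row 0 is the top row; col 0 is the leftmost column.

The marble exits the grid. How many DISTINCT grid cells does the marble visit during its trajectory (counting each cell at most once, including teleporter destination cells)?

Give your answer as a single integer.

Answer: 4

Derivation:
Step 1: enter (7,1), '.' pass, move up to (6,1)
Step 2: enter (6,1), '.' pass, move up to (5,1)
Step 3: enter (5,1), '\' deflects up->left, move left to (5,0)
Step 4: enter (5,0), '.' pass, move left to (5,-1)
Step 5: at (5,-1) — EXIT via left edge, pos 5
Distinct cells visited: 4 (path length 4)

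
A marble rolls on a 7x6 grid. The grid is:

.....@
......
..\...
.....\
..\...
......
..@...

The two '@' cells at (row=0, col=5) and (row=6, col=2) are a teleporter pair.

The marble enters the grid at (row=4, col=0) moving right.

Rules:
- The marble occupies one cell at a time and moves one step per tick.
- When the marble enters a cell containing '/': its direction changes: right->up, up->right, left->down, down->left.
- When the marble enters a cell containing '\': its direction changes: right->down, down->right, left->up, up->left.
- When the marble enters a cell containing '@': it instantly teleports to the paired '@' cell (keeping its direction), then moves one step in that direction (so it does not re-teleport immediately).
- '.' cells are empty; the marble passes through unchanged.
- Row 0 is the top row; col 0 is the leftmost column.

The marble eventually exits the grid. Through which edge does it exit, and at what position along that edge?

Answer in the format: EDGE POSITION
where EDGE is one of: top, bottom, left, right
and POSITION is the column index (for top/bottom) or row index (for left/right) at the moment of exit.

Step 1: enter (4,0), '.' pass, move right to (4,1)
Step 2: enter (4,1), '.' pass, move right to (4,2)
Step 3: enter (4,2), '\' deflects right->down, move down to (5,2)
Step 4: enter (5,2), '.' pass, move down to (6,2)
Step 5: enter (6,2), '@' teleport (6,2)->(0,5), also enter (0,5), move down to (1,5)
Step 6: enter (1,5), '.' pass, move down to (2,5)
Step 7: enter (2,5), '.' pass, move down to (3,5)
Step 8: enter (3,5), '\' deflects down->right, move right to (3,6)
Step 9: at (3,6) — EXIT via right edge, pos 3

Answer: right 3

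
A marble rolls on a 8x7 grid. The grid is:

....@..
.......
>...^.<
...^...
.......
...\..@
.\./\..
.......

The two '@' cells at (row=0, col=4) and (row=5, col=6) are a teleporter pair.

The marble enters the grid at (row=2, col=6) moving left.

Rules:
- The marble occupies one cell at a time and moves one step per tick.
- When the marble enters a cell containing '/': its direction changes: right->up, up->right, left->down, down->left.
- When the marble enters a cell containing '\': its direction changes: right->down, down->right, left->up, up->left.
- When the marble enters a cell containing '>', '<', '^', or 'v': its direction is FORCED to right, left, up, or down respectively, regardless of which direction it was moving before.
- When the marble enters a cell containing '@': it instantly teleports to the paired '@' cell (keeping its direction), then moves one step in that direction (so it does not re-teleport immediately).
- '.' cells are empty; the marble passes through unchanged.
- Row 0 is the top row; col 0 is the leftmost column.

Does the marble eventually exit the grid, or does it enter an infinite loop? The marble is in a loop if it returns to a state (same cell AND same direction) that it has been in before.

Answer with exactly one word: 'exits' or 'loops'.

Step 1: enter (2,6), '<' forces left->left, move left to (2,5)
Step 2: enter (2,5), '.' pass, move left to (2,4)
Step 3: enter (2,4), '^' forces left->up, move up to (1,4)
Step 4: enter (1,4), '.' pass, move up to (0,4)
Step 5: enter (0,4), '@' teleport (0,4)->(5,6), also enter (5,6), move up to (4,6)
Step 6: enter (4,6), '.' pass, move up to (3,6)
Step 7: enter (3,6), '.' pass, move up to (2,6)
Step 8: enter (2,6), '<' forces up->left, move left to (2,5)
Step 9: at (2,5) dir=left — LOOP DETECTED (seen before)

Answer: loops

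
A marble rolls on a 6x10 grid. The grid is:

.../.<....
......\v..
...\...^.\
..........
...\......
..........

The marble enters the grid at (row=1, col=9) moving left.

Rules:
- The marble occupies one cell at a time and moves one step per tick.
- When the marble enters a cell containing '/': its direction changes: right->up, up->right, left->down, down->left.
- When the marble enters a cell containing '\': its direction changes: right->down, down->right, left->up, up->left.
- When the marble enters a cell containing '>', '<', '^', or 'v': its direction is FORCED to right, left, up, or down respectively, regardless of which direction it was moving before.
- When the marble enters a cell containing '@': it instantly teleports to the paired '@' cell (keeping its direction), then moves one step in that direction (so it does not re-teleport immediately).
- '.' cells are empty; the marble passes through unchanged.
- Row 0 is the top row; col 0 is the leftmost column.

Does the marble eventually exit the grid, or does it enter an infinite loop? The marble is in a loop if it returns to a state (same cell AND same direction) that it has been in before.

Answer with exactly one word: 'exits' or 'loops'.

Step 1: enter (1,9), '.' pass, move left to (1,8)
Step 2: enter (1,8), '.' pass, move left to (1,7)
Step 3: enter (1,7), 'v' forces left->down, move down to (2,7)
Step 4: enter (2,7), '^' forces down->up, move up to (1,7)
Step 5: enter (1,7), 'v' forces up->down, move down to (2,7)
Step 6: at (2,7) dir=down — LOOP DETECTED (seen before)

Answer: loops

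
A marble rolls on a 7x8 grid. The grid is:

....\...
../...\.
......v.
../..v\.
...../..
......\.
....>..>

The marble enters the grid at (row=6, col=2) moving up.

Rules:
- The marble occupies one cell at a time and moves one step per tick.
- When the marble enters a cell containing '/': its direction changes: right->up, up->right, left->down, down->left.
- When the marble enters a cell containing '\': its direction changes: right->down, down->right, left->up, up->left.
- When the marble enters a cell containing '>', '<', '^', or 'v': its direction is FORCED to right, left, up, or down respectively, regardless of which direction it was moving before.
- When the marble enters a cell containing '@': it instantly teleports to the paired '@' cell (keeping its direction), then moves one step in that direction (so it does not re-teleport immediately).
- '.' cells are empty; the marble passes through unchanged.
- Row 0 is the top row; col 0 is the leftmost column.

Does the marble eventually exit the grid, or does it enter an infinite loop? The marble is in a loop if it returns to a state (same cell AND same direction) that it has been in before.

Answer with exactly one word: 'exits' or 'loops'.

Answer: exits

Derivation:
Step 1: enter (6,2), '.' pass, move up to (5,2)
Step 2: enter (5,2), '.' pass, move up to (4,2)
Step 3: enter (4,2), '.' pass, move up to (3,2)
Step 4: enter (3,2), '/' deflects up->right, move right to (3,3)
Step 5: enter (3,3), '.' pass, move right to (3,4)
Step 6: enter (3,4), '.' pass, move right to (3,5)
Step 7: enter (3,5), 'v' forces right->down, move down to (4,5)
Step 8: enter (4,5), '/' deflects down->left, move left to (4,4)
Step 9: enter (4,4), '.' pass, move left to (4,3)
Step 10: enter (4,3), '.' pass, move left to (4,2)
Step 11: enter (4,2), '.' pass, move left to (4,1)
Step 12: enter (4,1), '.' pass, move left to (4,0)
Step 13: enter (4,0), '.' pass, move left to (4,-1)
Step 14: at (4,-1) — EXIT via left edge, pos 4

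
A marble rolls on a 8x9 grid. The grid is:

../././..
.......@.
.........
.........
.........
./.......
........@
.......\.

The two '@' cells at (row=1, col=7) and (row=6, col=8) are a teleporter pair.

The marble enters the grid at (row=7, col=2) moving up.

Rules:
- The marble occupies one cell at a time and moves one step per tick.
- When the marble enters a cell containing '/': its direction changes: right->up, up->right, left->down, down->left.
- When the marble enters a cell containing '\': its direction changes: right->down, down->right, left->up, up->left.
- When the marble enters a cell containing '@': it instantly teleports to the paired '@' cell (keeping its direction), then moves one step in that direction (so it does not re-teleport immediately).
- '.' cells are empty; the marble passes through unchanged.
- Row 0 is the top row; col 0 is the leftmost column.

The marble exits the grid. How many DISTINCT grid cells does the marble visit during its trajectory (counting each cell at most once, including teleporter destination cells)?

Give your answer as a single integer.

Step 1: enter (7,2), '.' pass, move up to (6,2)
Step 2: enter (6,2), '.' pass, move up to (5,2)
Step 3: enter (5,2), '.' pass, move up to (4,2)
Step 4: enter (4,2), '.' pass, move up to (3,2)
Step 5: enter (3,2), '.' pass, move up to (2,2)
Step 6: enter (2,2), '.' pass, move up to (1,2)
Step 7: enter (1,2), '.' pass, move up to (0,2)
Step 8: enter (0,2), '/' deflects up->right, move right to (0,3)
Step 9: enter (0,3), '.' pass, move right to (0,4)
Step 10: enter (0,4), '/' deflects right->up, move up to (-1,4)
Step 11: at (-1,4) — EXIT via top edge, pos 4
Distinct cells visited: 10 (path length 10)

Answer: 10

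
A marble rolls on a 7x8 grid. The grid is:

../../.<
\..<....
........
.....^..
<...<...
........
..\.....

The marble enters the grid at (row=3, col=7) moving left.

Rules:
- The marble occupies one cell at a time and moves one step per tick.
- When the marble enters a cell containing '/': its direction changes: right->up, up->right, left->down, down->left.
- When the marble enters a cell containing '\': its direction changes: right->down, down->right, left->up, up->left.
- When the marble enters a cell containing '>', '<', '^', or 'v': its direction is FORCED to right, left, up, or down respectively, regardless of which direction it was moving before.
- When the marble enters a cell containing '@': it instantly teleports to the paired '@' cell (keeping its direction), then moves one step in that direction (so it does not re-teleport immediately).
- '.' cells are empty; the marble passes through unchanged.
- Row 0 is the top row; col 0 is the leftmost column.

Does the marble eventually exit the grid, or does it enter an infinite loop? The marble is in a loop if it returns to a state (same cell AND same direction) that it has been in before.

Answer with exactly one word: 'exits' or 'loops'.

Step 1: enter (3,7), '.' pass, move left to (3,6)
Step 2: enter (3,6), '.' pass, move left to (3,5)
Step 3: enter (3,5), '^' forces left->up, move up to (2,5)
Step 4: enter (2,5), '.' pass, move up to (1,5)
Step 5: enter (1,5), '.' pass, move up to (0,5)
Step 6: enter (0,5), '/' deflects up->right, move right to (0,6)
Step 7: enter (0,6), '.' pass, move right to (0,7)
Step 8: enter (0,7), '<' forces right->left, move left to (0,6)
Step 9: enter (0,6), '.' pass, move left to (0,5)
Step 10: enter (0,5), '/' deflects left->down, move down to (1,5)
Step 11: enter (1,5), '.' pass, move down to (2,5)
Step 12: enter (2,5), '.' pass, move down to (3,5)
Step 13: enter (3,5), '^' forces down->up, move up to (2,5)
Step 14: at (2,5) dir=up — LOOP DETECTED (seen before)

Answer: loops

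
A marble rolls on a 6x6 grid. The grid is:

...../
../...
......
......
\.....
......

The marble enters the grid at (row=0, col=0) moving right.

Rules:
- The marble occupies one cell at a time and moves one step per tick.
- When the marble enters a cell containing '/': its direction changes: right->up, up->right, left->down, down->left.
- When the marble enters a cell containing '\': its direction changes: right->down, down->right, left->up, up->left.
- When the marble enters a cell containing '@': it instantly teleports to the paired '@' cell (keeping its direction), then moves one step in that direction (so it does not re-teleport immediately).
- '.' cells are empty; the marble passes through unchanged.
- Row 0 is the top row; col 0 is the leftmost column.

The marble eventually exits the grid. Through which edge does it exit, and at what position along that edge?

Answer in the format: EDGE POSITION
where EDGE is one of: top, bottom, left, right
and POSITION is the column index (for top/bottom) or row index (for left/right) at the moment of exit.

Step 1: enter (0,0), '.' pass, move right to (0,1)
Step 2: enter (0,1), '.' pass, move right to (0,2)
Step 3: enter (0,2), '.' pass, move right to (0,3)
Step 4: enter (0,3), '.' pass, move right to (0,4)
Step 5: enter (0,4), '.' pass, move right to (0,5)
Step 6: enter (0,5), '/' deflects right->up, move up to (-1,5)
Step 7: at (-1,5) — EXIT via top edge, pos 5

Answer: top 5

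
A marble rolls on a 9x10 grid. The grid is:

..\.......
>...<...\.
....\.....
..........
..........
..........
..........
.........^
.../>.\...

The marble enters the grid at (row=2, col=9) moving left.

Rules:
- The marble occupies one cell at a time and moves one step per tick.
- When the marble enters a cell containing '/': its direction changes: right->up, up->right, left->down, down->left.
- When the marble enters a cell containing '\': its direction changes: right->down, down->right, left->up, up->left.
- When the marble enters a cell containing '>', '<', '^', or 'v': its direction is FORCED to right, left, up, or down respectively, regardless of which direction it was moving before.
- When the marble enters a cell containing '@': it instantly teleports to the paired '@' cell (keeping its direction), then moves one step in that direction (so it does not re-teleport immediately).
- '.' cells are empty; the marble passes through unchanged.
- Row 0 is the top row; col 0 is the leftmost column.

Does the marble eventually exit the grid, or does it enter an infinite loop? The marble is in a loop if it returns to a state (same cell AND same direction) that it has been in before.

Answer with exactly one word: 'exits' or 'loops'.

Step 1: enter (2,9), '.' pass, move left to (2,8)
Step 2: enter (2,8), '.' pass, move left to (2,7)
Step 3: enter (2,7), '.' pass, move left to (2,6)
Step 4: enter (2,6), '.' pass, move left to (2,5)
Step 5: enter (2,5), '.' pass, move left to (2,4)
Step 6: enter (2,4), '\' deflects left->up, move up to (1,4)
Step 7: enter (1,4), '<' forces up->left, move left to (1,3)
Step 8: enter (1,3), '.' pass, move left to (1,2)
Step 9: enter (1,2), '.' pass, move left to (1,1)
Step 10: enter (1,1), '.' pass, move left to (1,0)
Step 11: enter (1,0), '>' forces left->right, move right to (1,1)
Step 12: enter (1,1), '.' pass, move right to (1,2)
Step 13: enter (1,2), '.' pass, move right to (1,3)
Step 14: enter (1,3), '.' pass, move right to (1,4)
Step 15: enter (1,4), '<' forces right->left, move left to (1,3)
Step 16: at (1,3) dir=left — LOOP DETECTED (seen before)

Answer: loops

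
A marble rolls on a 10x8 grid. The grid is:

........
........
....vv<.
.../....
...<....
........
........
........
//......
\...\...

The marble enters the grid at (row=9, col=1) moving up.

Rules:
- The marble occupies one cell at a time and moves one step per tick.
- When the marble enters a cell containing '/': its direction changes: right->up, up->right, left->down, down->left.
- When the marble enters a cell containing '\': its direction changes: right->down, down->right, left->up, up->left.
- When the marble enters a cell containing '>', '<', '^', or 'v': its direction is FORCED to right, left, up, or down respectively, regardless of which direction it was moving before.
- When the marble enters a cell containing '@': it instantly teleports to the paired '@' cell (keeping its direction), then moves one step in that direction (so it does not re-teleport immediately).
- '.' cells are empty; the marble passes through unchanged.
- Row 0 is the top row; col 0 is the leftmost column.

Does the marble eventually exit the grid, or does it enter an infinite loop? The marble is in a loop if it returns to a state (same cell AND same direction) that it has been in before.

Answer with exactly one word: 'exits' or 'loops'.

Step 1: enter (9,1), '.' pass, move up to (8,1)
Step 2: enter (8,1), '/' deflects up->right, move right to (8,2)
Step 3: enter (8,2), '.' pass, move right to (8,3)
Step 4: enter (8,3), '.' pass, move right to (8,4)
Step 5: enter (8,4), '.' pass, move right to (8,5)
Step 6: enter (8,5), '.' pass, move right to (8,6)
Step 7: enter (8,6), '.' pass, move right to (8,7)
Step 8: enter (8,7), '.' pass, move right to (8,8)
Step 9: at (8,8) — EXIT via right edge, pos 8

Answer: exits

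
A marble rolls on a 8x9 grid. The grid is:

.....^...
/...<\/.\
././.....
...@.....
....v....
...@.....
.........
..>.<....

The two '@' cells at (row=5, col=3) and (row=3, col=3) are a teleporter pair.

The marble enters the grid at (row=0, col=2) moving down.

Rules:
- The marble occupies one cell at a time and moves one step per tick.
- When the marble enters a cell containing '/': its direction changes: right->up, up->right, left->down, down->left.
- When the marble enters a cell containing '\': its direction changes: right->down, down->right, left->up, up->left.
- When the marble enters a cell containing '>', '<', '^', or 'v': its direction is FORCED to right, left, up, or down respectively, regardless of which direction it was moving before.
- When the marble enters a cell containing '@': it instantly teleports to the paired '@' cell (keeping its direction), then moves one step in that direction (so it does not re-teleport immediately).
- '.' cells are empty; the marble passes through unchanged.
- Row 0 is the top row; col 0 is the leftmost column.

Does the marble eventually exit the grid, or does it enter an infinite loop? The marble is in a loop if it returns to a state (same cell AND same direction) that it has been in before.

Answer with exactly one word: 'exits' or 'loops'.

Answer: loops

Derivation:
Step 1: enter (0,2), '.' pass, move down to (1,2)
Step 2: enter (1,2), '.' pass, move down to (2,2)
Step 3: enter (2,2), '.' pass, move down to (3,2)
Step 4: enter (3,2), '.' pass, move down to (4,2)
Step 5: enter (4,2), '.' pass, move down to (5,2)
Step 6: enter (5,2), '.' pass, move down to (6,2)
Step 7: enter (6,2), '.' pass, move down to (7,2)
Step 8: enter (7,2), '>' forces down->right, move right to (7,3)
Step 9: enter (7,3), '.' pass, move right to (7,4)
Step 10: enter (7,4), '<' forces right->left, move left to (7,3)
Step 11: enter (7,3), '.' pass, move left to (7,2)
Step 12: enter (7,2), '>' forces left->right, move right to (7,3)
Step 13: at (7,3) dir=right — LOOP DETECTED (seen before)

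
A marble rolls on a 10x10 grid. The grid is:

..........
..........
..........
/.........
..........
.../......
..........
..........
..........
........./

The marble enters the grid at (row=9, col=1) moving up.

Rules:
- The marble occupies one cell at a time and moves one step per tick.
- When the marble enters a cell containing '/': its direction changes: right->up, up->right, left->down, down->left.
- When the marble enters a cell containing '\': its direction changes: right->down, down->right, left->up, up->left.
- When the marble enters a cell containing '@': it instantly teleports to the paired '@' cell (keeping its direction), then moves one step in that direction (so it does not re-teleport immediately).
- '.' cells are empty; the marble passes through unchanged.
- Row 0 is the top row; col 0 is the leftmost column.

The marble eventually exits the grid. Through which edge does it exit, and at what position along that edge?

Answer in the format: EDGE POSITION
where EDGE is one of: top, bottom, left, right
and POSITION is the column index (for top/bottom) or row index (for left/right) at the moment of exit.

Answer: top 1

Derivation:
Step 1: enter (9,1), '.' pass, move up to (8,1)
Step 2: enter (8,1), '.' pass, move up to (7,1)
Step 3: enter (7,1), '.' pass, move up to (6,1)
Step 4: enter (6,1), '.' pass, move up to (5,1)
Step 5: enter (5,1), '.' pass, move up to (4,1)
Step 6: enter (4,1), '.' pass, move up to (3,1)
Step 7: enter (3,1), '.' pass, move up to (2,1)
Step 8: enter (2,1), '.' pass, move up to (1,1)
Step 9: enter (1,1), '.' pass, move up to (0,1)
Step 10: enter (0,1), '.' pass, move up to (-1,1)
Step 11: at (-1,1) — EXIT via top edge, pos 1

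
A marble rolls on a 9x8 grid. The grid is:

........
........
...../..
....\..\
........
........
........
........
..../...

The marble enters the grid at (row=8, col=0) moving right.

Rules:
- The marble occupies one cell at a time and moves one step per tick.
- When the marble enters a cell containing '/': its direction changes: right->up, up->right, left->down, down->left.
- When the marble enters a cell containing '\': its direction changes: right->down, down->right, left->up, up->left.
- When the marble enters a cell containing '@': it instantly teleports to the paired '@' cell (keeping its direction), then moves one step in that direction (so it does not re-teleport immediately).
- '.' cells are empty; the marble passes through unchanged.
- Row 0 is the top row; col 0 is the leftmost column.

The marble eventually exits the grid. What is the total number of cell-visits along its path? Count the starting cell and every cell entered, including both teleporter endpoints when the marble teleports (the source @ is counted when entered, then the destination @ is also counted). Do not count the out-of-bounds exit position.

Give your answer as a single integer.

Step 1: enter (8,0), '.' pass, move right to (8,1)
Step 2: enter (8,1), '.' pass, move right to (8,2)
Step 3: enter (8,2), '.' pass, move right to (8,3)
Step 4: enter (8,3), '.' pass, move right to (8,4)
Step 5: enter (8,4), '/' deflects right->up, move up to (7,4)
Step 6: enter (7,4), '.' pass, move up to (6,4)
Step 7: enter (6,4), '.' pass, move up to (5,4)
Step 8: enter (5,4), '.' pass, move up to (4,4)
Step 9: enter (4,4), '.' pass, move up to (3,4)
Step 10: enter (3,4), '\' deflects up->left, move left to (3,3)
Step 11: enter (3,3), '.' pass, move left to (3,2)
Step 12: enter (3,2), '.' pass, move left to (3,1)
Step 13: enter (3,1), '.' pass, move left to (3,0)
Step 14: enter (3,0), '.' pass, move left to (3,-1)
Step 15: at (3,-1) — EXIT via left edge, pos 3
Path length (cell visits): 14

Answer: 14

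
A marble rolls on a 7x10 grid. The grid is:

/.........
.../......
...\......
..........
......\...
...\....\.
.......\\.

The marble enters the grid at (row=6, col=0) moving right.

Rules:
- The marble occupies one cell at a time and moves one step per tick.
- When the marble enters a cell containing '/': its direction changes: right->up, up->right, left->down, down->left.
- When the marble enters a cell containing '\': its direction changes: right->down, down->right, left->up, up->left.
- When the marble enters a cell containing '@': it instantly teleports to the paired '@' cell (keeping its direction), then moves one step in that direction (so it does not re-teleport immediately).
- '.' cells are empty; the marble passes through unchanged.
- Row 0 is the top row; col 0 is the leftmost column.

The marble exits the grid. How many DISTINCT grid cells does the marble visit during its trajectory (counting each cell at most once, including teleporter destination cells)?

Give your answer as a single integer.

Answer: 8

Derivation:
Step 1: enter (6,0), '.' pass, move right to (6,1)
Step 2: enter (6,1), '.' pass, move right to (6,2)
Step 3: enter (6,2), '.' pass, move right to (6,3)
Step 4: enter (6,3), '.' pass, move right to (6,4)
Step 5: enter (6,4), '.' pass, move right to (6,5)
Step 6: enter (6,5), '.' pass, move right to (6,6)
Step 7: enter (6,6), '.' pass, move right to (6,7)
Step 8: enter (6,7), '\' deflects right->down, move down to (7,7)
Step 9: at (7,7) — EXIT via bottom edge, pos 7
Distinct cells visited: 8 (path length 8)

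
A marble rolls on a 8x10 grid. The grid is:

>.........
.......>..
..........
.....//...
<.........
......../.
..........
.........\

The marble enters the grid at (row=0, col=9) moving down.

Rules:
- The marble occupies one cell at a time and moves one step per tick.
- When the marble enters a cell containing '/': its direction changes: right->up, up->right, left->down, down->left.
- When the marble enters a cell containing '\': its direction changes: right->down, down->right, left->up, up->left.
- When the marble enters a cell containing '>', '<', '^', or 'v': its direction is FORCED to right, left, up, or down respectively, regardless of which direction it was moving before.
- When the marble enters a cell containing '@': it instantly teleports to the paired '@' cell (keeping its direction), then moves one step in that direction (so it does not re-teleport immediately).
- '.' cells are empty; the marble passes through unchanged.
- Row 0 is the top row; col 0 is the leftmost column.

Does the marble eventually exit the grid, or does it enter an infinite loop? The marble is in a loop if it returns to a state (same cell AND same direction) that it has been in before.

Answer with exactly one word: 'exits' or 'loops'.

Step 1: enter (0,9), '.' pass, move down to (1,9)
Step 2: enter (1,9), '.' pass, move down to (2,9)
Step 3: enter (2,9), '.' pass, move down to (3,9)
Step 4: enter (3,9), '.' pass, move down to (4,9)
Step 5: enter (4,9), '.' pass, move down to (5,9)
Step 6: enter (5,9), '.' pass, move down to (6,9)
Step 7: enter (6,9), '.' pass, move down to (7,9)
Step 8: enter (7,9), '\' deflects down->right, move right to (7,10)
Step 9: at (7,10) — EXIT via right edge, pos 7

Answer: exits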